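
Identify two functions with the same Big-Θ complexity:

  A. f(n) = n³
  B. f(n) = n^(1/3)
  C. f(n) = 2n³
A and C

Examining each function:
  A. n³ is O(n³)
  B. n^(1/3) is O(n^(1/3))
  C. 2n³ is O(n³)

Functions A and C both have the same complexity class.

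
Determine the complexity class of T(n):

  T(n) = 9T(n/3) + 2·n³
Θ(n³)

Master Theorem: a = 9, b = 3, f(n) = 2·n³.
Compute the critical exponent d = log₃(9) = 2.
Compare f(n) = Θ(n³) against n^d:
  k = 3 > d = 2, so f(n) = Ω(n^(d+ε)) — Case 3.
  Regularity: a·(n/b)^3/n^3 = a/b^3 = 9/27 < 1 ✓.
  The top-level work dominates: T(n) = Θ(f(n)) = Θ(n³).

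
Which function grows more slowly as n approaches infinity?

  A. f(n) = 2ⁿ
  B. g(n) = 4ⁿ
A

f(n) = 2ⁿ is O(2ⁿ), while g(n) = 4ⁿ is O(4ⁿ).
Since O(2ⁿ) grows slower than O(4ⁿ), f(n) is dominated.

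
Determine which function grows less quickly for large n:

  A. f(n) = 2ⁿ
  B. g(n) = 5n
B

f(n) = 2ⁿ is O(2ⁿ), while g(n) = 5n is O(n).
Since O(n) grows slower than O(2ⁿ), g(n) is dominated.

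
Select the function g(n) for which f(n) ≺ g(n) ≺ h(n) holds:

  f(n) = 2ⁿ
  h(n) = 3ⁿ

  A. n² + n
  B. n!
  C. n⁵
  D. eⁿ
D

We need g(n) with 2ⁿ = o(g(n)) and g(n) = o(3ⁿ), i.e. O(2ⁿ) ≺ g ≺ O(3ⁿ).
Check each option:
  A. n² + n — O(n²) does not grow strictly faster than f(n)
  B. n! — O(n!) does not grow strictly slower than h(n)
  C. n⁵ — O(n⁵) does not grow strictly faster than f(n)
  D. eⁿ — O(eⁿ) is strictly between O(2ⁿ) and O(3ⁿ) ✓

Only option D (eⁿ) lies strictly between.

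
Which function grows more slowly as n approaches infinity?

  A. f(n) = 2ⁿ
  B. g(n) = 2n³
B

f(n) = 2ⁿ is O(2ⁿ), while g(n) = 2n³ is O(n³).
Since O(n³) grows slower than O(2ⁿ), g(n) is dominated.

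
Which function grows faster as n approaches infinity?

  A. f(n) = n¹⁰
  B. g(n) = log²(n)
A

f(n) = n¹⁰ is O(n¹⁰), while g(n) = log²(n) is O(log² n).
Since O(n¹⁰) grows faster than O(log² n), f(n) dominates.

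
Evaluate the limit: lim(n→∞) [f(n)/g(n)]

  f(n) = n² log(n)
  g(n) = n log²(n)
∞

Since n² log(n) (O(n² log n)) grows faster than n log²(n) (O(n log² n)),
the ratio f(n)/g(n) → ∞ as n → ∞.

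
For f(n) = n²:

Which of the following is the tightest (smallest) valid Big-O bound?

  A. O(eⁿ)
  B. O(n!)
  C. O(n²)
C

f(n) = n² is O(n²).
All listed options are valid Big-O bounds (upper bounds),
but O(n²) is the tightest (smallest valid bound).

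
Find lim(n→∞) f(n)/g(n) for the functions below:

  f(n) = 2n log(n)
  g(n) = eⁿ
0

Since 2n log(n) (O(n log n)) grows slower than eⁿ (O(eⁿ)),
the ratio f(n)/g(n) → 0 as n → ∞.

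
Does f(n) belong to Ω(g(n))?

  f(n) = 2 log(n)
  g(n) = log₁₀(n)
True

f(n) = 2 log(n) and g(n) = log₁₀(n) are both O(log n).
Big-Ω permits equal growth rates (f ≥ c·g for some c > 0), so f(n) = Ω(g(n)) is true.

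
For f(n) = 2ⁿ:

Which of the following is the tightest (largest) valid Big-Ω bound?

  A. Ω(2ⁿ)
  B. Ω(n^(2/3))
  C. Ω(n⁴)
A

f(n) = 2ⁿ is Ω(2ⁿ).
All listed options are valid Big-Ω bounds (lower bounds),
but Ω(2ⁿ) is the tightest (largest valid bound).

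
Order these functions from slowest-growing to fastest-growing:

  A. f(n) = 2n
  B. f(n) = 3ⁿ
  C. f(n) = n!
A < B < C

Comparing growth rates:
A = 2n is O(n)
B = 3ⁿ is O(3ⁿ)
C = n! is O(n!)

Therefore, the order from slowest to fastest is: A < B < C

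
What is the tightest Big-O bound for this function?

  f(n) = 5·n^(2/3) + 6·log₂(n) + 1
O(n^(2/3))

The dominant term in 5·n^(2/3) + 6·log₂(n) + 1 is 5·n^(2/3), which is Θ(n^(2/3)).
Lower-order terms (6·log₂(n), 1) are asymptotically negligible.
Constants are absorbed, so the tightest bound is O(n^(2/3)).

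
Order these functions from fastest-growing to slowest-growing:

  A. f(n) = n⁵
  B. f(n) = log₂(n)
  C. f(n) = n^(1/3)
A > C > B

Comparing growth rates:
A = n⁵ is O(n⁵)
C = n^(1/3) is O(n^(1/3))
B = log₂(n) is O(log n)

Therefore, the order from fastest to slowest is: A > C > B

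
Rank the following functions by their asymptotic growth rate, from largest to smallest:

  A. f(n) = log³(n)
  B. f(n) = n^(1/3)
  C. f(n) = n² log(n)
C > B > A

Comparing growth rates:
C = n² log(n) is O(n² log n)
B = n^(1/3) is O(n^(1/3))
A = log³(n) is O(log³ n)

Therefore, the order from fastest to slowest is: C > B > A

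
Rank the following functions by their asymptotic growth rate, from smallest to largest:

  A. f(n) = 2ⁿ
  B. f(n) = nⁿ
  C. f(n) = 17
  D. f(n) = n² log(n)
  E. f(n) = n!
C < D < A < E < B

Comparing growth rates:
C = 17 is O(1)
D = n² log(n) is O(n² log n)
A = 2ⁿ is O(2ⁿ)
E = n! is O(n!)
B = nⁿ is O(nⁿ)

Therefore, the order from slowest to fastest is: C < D < A < E < B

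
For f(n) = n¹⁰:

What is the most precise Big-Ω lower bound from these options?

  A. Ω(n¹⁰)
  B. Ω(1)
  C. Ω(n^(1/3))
A

f(n) = n¹⁰ is Ω(n¹⁰).
All listed options are valid Big-Ω bounds (lower bounds),
but Ω(n¹⁰) is the tightest (largest valid bound).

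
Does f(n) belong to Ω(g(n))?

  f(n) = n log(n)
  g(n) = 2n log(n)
True

f(n) = n log(n) and g(n) = 2n log(n) are both O(n log n).
Big-Ω permits equal growth rates (f ≥ c·g for some c > 0), so f(n) = Ω(g(n)) is true.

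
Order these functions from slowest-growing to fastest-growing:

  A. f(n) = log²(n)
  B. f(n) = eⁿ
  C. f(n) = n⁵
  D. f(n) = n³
A < D < C < B

Comparing growth rates:
A = log²(n) is O(log² n)
D = n³ is O(n³)
C = n⁵ is O(n⁵)
B = eⁿ is O(eⁿ)

Therefore, the order from slowest to fastest is: A < D < C < B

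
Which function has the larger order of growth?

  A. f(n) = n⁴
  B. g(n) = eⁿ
B

f(n) = n⁴ is O(n⁴), while g(n) = eⁿ is O(eⁿ).
Since O(eⁿ) grows faster than O(n⁴), g(n) dominates.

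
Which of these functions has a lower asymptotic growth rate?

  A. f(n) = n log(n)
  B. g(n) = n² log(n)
A

f(n) = n log(n) is O(n log n), while g(n) = n² log(n) is O(n² log n).
Since O(n log n) grows slower than O(n² log n), f(n) is dominated.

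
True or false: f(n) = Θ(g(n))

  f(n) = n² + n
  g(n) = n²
True

f(n) = n² + n and g(n) = n² are both O(n²).
Since they have the same asymptotic growth rate, f(n) = Θ(g(n)) is true.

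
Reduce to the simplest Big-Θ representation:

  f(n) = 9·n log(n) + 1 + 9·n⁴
Θ(n⁴)

Order the terms by growth rate: 1 ≺ 9·n log(n) ≺ 9·n⁴.
The fastest-growing term 9·n⁴ dominates as n → ∞; dropping its constant factor gives Θ(n⁴).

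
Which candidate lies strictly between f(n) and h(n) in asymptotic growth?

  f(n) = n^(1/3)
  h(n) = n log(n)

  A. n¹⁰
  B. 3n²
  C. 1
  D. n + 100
D

We need g(n) with n^(1/3) = o(g(n)) and g(n) = o(n log(n)), i.e. O(n^(1/3)) ≺ g ≺ O(n log n).
Check each option:
  A. n¹⁰ — O(n¹⁰) does not grow strictly slower than h(n)
  B. 3n² — O(n²) does not grow strictly slower than h(n)
  C. 1 — O(1) does not grow strictly faster than f(n)
  D. n + 100 — O(n) is strictly between O(n^(1/3)) and O(n log n) ✓

Only option D (n + 100) lies strictly between.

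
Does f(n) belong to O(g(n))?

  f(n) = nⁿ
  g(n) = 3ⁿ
False

f(n) = nⁿ is O(nⁿ), and g(n) = 3ⁿ is O(3ⁿ).
Since O(nⁿ) grows faster than O(3ⁿ), f(n) = O(g(n)) is false.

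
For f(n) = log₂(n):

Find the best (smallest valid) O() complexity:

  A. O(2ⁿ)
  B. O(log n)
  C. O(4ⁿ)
B

f(n) = log₂(n) is O(log n).
All listed options are valid Big-O bounds (upper bounds),
but O(log n) is the tightest (smallest valid bound).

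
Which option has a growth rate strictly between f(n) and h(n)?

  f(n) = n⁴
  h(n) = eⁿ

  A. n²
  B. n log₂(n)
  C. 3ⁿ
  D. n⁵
D

We need g(n) with n⁴ = o(g(n)) and g(n) = o(eⁿ), i.e. O(n⁴) ≺ g ≺ O(eⁿ).
Check each option:
  A. n² — O(n²) does not grow strictly faster than f(n)
  B. n log₂(n) — O(n log n) does not grow strictly faster than f(n)
  C. 3ⁿ — O(3ⁿ) does not grow strictly slower than h(n)
  D. n⁵ — O(n⁵) is strictly between O(n⁴) and O(eⁿ) ✓

Only option D (n⁵) lies strictly between.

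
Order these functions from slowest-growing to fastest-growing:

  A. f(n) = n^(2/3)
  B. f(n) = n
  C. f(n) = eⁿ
A < B < C

Comparing growth rates:
A = n^(2/3) is O(n^(2/3))
B = n is O(n)
C = eⁿ is O(eⁿ)

Therefore, the order from slowest to fastest is: A < B < C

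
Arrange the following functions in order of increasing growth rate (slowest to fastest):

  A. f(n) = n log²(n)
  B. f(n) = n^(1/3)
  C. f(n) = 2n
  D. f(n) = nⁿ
B < C < A < D

Comparing growth rates:
B = n^(1/3) is O(n^(1/3))
C = 2n is O(n)
A = n log²(n) is O(n log² n)
D = nⁿ is O(nⁿ)

Therefore, the order from slowest to fastest is: B < C < A < D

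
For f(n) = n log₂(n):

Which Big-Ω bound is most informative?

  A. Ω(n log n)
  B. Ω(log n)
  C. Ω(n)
A

f(n) = n log₂(n) is Ω(n log n).
All listed options are valid Big-Ω bounds (lower bounds),
but Ω(n log n) is the tightest (largest valid bound).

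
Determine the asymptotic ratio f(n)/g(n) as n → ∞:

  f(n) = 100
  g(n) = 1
100

Since 100 and 1 have the same growth rate (O(1)),
the ratio converges to a constant: 100.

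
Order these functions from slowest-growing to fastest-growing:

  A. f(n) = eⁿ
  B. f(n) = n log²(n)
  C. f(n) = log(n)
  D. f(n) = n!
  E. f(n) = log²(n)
C < E < B < A < D

Comparing growth rates:
C = log(n) is O(log n)
E = log²(n) is O(log² n)
B = n log²(n) is O(n log² n)
A = eⁿ is O(eⁿ)
D = n! is O(n!)

Therefore, the order from slowest to fastest is: C < E < B < A < D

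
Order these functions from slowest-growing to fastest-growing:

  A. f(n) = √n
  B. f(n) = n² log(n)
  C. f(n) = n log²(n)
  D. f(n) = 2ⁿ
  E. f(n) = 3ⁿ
A < C < B < D < E

Comparing growth rates:
A = √n is O(√n)
C = n log²(n) is O(n log² n)
B = n² log(n) is O(n² log n)
D = 2ⁿ is O(2ⁿ)
E = 3ⁿ is O(3ⁿ)

Therefore, the order from slowest to fastest is: A < C < B < D < E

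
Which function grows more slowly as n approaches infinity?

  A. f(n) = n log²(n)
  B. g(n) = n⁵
A

f(n) = n log²(n) is O(n log² n), while g(n) = n⁵ is O(n⁵).
Since O(n log² n) grows slower than O(n⁵), f(n) is dominated.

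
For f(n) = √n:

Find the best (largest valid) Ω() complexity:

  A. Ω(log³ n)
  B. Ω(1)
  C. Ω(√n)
C

f(n) = √n is Ω(√n).
All listed options are valid Big-Ω bounds (lower bounds),
but Ω(√n) is the tightest (largest valid bound).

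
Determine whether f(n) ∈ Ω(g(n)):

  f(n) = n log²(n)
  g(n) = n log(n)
True

f(n) = n log²(n) is O(n log² n), and g(n) = n log(n) is O(n log n).
Since O(n log² n) grows at least as fast as O(n log n), f(n) = Ω(g(n)) is true.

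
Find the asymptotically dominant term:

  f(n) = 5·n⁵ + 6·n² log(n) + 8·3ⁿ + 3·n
8·3ⁿ

Looking at each term:
  - 5·n⁵ is O(n⁵)
  - 6·n² log(n) is O(n² log n)
  - 8·3ⁿ is O(3ⁿ)
  - 3·n is O(n)

The term 8·3ⁿ (O(3ⁿ)) grows fastest and dominates all others.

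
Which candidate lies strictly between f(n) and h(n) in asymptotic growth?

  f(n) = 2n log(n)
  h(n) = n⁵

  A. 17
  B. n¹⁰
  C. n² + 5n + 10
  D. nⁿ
C

We need g(n) with 2n log(n) = o(g(n)) and g(n) = o(n⁵), i.e. O(n log n) ≺ g ≺ O(n⁵).
Check each option:
  A. 17 — O(1) does not grow strictly faster than f(n)
  B. n¹⁰ — O(n¹⁰) does not grow strictly slower than h(n)
  C. n² + 5n + 10 — O(n²) is strictly between O(n log n) and O(n⁵) ✓
  D. nⁿ — O(nⁿ) does not grow strictly slower than h(n)

Only option C (n² + 5n + 10) lies strictly between.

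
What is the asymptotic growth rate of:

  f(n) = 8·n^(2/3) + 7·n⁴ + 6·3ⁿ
Θ(3ⁿ)

Order the terms by growth rate: 8·n^(2/3) ≺ 7·n⁴ ≺ 6·3ⁿ.
The fastest-growing term 6·3ⁿ dominates as n → ∞; dropping its constant factor gives Θ(3ⁿ).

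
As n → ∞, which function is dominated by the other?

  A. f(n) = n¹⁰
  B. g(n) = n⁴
B

f(n) = n¹⁰ is O(n¹⁰), while g(n) = n⁴ is O(n⁴).
Since O(n⁴) grows slower than O(n¹⁰), g(n) is dominated.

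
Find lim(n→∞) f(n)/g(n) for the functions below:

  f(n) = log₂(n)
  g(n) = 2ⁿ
0

Since log₂(n) (O(log n)) grows slower than 2ⁿ (O(2ⁿ)),
the ratio f(n)/g(n) → 0 as n → ∞.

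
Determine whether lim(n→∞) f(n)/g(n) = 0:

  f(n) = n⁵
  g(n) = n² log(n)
False

f(n) = n⁵ is O(n⁵), and g(n) = n² log(n) is O(n² log n).
Since O(n⁵) grows faster than or equal to O(n² log n), f(n) = o(g(n)) is false.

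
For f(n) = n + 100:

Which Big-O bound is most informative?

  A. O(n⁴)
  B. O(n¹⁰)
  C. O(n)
C

f(n) = n + 100 is O(n).
All listed options are valid Big-O bounds (upper bounds),
but O(n) is the tightest (smallest valid bound).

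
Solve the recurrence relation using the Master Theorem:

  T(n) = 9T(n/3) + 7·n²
Θ(n² log n)

Master Theorem: a = 9, b = 3, f(n) = 7·n².
Compute the critical exponent d = log₃(9) = 2.
Compare f(n) = Θ(n²) against n^d:
  k = 2 = d, so f(n) = Θ(n^d) — Case 2.
  Work is balanced across levels: T(n) = Θ(n^d log n) = Θ(n² log n).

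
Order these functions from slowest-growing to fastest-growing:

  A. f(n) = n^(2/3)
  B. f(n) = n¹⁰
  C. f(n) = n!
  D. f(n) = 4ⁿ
A < B < D < C

Comparing growth rates:
A = n^(2/3) is O(n^(2/3))
B = n¹⁰ is O(n¹⁰)
D = 4ⁿ is O(4ⁿ)
C = n! is O(n!)

Therefore, the order from slowest to fastest is: A < B < D < C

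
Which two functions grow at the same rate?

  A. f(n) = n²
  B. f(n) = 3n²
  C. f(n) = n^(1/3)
A and B

Examining each function:
  A. n² is O(n²)
  B. 3n² is O(n²)
  C. n^(1/3) is O(n^(1/3))

Functions A and B both have the same complexity class.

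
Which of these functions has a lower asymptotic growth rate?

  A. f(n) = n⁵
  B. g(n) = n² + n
B

f(n) = n⁵ is O(n⁵), while g(n) = n² + n is O(n²).
Since O(n²) grows slower than O(n⁵), g(n) is dominated.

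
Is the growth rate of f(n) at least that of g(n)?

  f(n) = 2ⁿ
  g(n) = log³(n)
True

f(n) = 2ⁿ is O(2ⁿ), and g(n) = log³(n) is O(log³ n).
Since O(2ⁿ) grows at least as fast as O(log³ n), f(n) = Ω(g(n)) is true.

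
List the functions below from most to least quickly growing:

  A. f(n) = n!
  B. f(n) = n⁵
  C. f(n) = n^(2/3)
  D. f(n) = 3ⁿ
A > D > B > C

Comparing growth rates:
A = n! is O(n!)
D = 3ⁿ is O(3ⁿ)
B = n⁵ is O(n⁵)
C = n^(2/3) is O(n^(2/3))

Therefore, the order from fastest to slowest is: A > D > B > C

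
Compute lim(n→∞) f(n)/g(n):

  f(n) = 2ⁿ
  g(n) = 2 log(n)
∞

Since 2ⁿ (O(2ⁿ)) grows faster than 2 log(n) (O(log n)),
the ratio f(n)/g(n) → ∞ as n → ∞.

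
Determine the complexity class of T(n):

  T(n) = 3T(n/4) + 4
Θ(n^log₄(3))

Master Theorem: a = 3, b = 4, f(n) = 4.
Compute the critical exponent d = log₄(3) = 0.792.
Compare f(n) = Θ(1) against n^d:
  k = 0 < d = 0.792, so f(n) = O(n^(d-ε)) — Case 1.
  The recursion cost dominates: T(n) = Θ(n^d) = Θ(n^log₄(3)).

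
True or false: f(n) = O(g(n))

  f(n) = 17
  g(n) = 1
True

f(n) = 17 and g(n) = 1 are both O(1).
Big-O permits equal growth rates (f ≤ c·g for some c), so f(n) = O(g(n)) is true.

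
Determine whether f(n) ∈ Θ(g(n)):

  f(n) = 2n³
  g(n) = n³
True

f(n) = 2n³ and g(n) = n³ are both O(n³).
Since they have the same asymptotic growth rate, f(n) = Θ(g(n)) is true.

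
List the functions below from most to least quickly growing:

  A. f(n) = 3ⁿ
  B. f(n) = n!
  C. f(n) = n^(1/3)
B > A > C

Comparing growth rates:
B = n! is O(n!)
A = 3ⁿ is O(3ⁿ)
C = n^(1/3) is O(n^(1/3))

Therefore, the order from fastest to slowest is: B > A > C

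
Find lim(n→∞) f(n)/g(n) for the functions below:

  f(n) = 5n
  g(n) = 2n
5/2

Since 5n and 2n have the same growth rate (O(n)),
the ratio converges to a constant: 5/2.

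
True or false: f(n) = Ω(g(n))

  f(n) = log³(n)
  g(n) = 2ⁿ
False

f(n) = log³(n) is O(log³ n), and g(n) = 2ⁿ is O(2ⁿ).
Since O(log³ n) grows slower than O(2ⁿ), f(n) = Ω(g(n)) is false.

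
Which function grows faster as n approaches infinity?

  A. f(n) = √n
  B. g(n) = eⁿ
B

f(n) = √n is O(√n), while g(n) = eⁿ is O(eⁿ).
Since O(eⁿ) grows faster than O(√n), g(n) dominates.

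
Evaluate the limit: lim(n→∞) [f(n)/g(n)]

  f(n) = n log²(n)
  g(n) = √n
∞

Since n log²(n) (O(n log² n)) grows faster than √n (O(√n)),
the ratio f(n)/g(n) → ∞ as n → ∞.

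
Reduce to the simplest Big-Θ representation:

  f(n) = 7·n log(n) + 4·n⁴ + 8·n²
Θ(n⁴)

Order the terms by growth rate: 7·n log(n) ≺ 8·n² ≺ 4·n⁴.
The fastest-growing term 4·n⁴ dominates as n → ∞; dropping its constant factor gives Θ(n⁴).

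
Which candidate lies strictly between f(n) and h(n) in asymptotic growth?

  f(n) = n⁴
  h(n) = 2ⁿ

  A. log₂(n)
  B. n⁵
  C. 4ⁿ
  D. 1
B

We need g(n) with n⁴ = o(g(n)) and g(n) = o(2ⁿ), i.e. O(n⁴) ≺ g ≺ O(2ⁿ).
Check each option:
  A. log₂(n) — O(log n) does not grow strictly faster than f(n)
  B. n⁵ — O(n⁵) is strictly between O(n⁴) and O(2ⁿ) ✓
  C. 4ⁿ — O(4ⁿ) does not grow strictly slower than h(n)
  D. 1 — O(1) does not grow strictly faster than f(n)

Only option B (n⁵) lies strictly between.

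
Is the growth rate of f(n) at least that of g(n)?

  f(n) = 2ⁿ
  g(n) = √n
True

f(n) = 2ⁿ is O(2ⁿ), and g(n) = √n is O(√n).
Since O(2ⁿ) grows at least as fast as O(√n), f(n) = Ω(g(n)) is true.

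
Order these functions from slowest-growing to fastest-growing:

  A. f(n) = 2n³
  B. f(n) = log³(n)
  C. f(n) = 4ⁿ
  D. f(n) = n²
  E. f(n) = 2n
B < E < D < A < C

Comparing growth rates:
B = log³(n) is O(log³ n)
E = 2n is O(n)
D = n² is O(n²)
A = 2n³ is O(n³)
C = 4ⁿ is O(4ⁿ)

Therefore, the order from slowest to fastest is: B < E < D < A < C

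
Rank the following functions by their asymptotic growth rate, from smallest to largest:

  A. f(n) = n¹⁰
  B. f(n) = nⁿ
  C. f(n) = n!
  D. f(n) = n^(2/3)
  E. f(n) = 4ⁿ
D < A < E < C < B

Comparing growth rates:
D = n^(2/3) is O(n^(2/3))
A = n¹⁰ is O(n¹⁰)
E = 4ⁿ is O(4ⁿ)
C = n! is O(n!)
B = nⁿ is O(nⁿ)

Therefore, the order from slowest to fastest is: D < A < E < C < B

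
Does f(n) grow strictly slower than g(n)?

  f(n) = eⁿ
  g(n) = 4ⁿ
True

f(n) = eⁿ is O(eⁿ), and g(n) = 4ⁿ is O(4ⁿ).
Since O(eⁿ) grows strictly slower than O(4ⁿ), f(n) = o(g(n)) is true.
This means lim(n→∞) f(n)/g(n) = 0.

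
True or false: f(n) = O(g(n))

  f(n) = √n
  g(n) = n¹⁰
True

f(n) = √n is O(√n), and g(n) = n¹⁰ is O(n¹⁰).
Since O(√n) ⊆ O(n¹⁰) (f grows no faster than g), f(n) = O(g(n)) is true.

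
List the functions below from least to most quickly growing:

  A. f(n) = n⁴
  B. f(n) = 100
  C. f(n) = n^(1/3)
B < C < A

Comparing growth rates:
B = 100 is O(1)
C = n^(1/3) is O(n^(1/3))
A = n⁴ is O(n⁴)

Therefore, the order from slowest to fastest is: B < C < A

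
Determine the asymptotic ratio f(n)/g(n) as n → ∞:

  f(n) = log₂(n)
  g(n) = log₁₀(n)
1 + log(5)/log(2)

Since log₂(n) and log₁₀(n) have the same growth rate (O(log n)),
the ratio converges to a constant: 1 + log(5)/log(2).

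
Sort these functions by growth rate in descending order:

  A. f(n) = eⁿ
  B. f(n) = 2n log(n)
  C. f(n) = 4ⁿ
C > A > B

Comparing growth rates:
C = 4ⁿ is O(4ⁿ)
A = eⁿ is O(eⁿ)
B = 2n log(n) is O(n log n)

Therefore, the order from fastest to slowest is: C > A > B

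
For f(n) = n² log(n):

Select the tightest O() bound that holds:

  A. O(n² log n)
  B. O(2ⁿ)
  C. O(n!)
A

f(n) = n² log(n) is O(n² log n).
All listed options are valid Big-O bounds (upper bounds),
but O(n² log n) is the tightest (smallest valid bound).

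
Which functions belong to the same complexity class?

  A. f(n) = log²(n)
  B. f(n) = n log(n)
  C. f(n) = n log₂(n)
B and C

Examining each function:
  A. log²(n) is O(log² n)
  B. n log(n) is O(n log n)
  C. n log₂(n) is O(n log n)

Functions B and C both have the same complexity class.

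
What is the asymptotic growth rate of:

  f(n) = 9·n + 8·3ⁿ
Θ(3ⁿ)

Order the terms by growth rate: 9·n ≺ 8·3ⁿ.
The fastest-growing term 8·3ⁿ dominates as n → ∞; dropping its constant factor gives Θ(3ⁿ).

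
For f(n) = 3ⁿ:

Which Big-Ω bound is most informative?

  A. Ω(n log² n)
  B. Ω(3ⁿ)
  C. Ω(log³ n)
B

f(n) = 3ⁿ is Ω(3ⁿ).
All listed options are valid Big-Ω bounds (lower bounds),
but Ω(3ⁿ) is the tightest (largest valid bound).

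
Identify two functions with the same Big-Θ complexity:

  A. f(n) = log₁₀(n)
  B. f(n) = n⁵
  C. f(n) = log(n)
A and C

Examining each function:
  A. log₁₀(n) is O(log n)
  B. n⁵ is O(n⁵)
  C. log(n) is O(log n)

Functions A and C both have the same complexity class.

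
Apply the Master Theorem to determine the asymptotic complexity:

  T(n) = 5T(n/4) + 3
Θ(n^log₄(5))

Master Theorem: a = 5, b = 4, f(n) = 3.
Compute the critical exponent d = log₄(5) = 1.161.
Compare f(n) = Θ(1) against n^d:
  k = 0 < d = 1.161, so f(n) = O(n^(d-ε)) — Case 1.
  The recursion cost dominates: T(n) = Θ(n^d) = Θ(n^log₄(5)).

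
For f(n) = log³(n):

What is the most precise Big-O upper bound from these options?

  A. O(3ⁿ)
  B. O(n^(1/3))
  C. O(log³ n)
C

f(n) = log³(n) is O(log³ n).
All listed options are valid Big-O bounds (upper bounds),
but O(log³ n) is the tightest (smallest valid bound).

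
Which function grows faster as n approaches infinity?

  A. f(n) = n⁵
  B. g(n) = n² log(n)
A

f(n) = n⁵ is O(n⁵), while g(n) = n² log(n) is O(n² log n).
Since O(n⁵) grows faster than O(n² log n), f(n) dominates.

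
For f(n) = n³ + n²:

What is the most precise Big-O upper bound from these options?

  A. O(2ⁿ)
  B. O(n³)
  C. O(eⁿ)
B

f(n) = n³ + n² is O(n³).
All listed options are valid Big-O bounds (upper bounds),
but O(n³) is the tightest (smallest valid bound).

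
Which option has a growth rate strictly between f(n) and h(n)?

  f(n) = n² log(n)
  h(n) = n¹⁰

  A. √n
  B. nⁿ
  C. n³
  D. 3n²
C

We need g(n) with n² log(n) = o(g(n)) and g(n) = o(n¹⁰), i.e. O(n² log n) ≺ g ≺ O(n¹⁰).
Check each option:
  A. √n — O(√n) does not grow strictly faster than f(n)
  B. nⁿ — O(nⁿ) does not grow strictly slower than h(n)
  C. n³ — O(n³) is strictly between O(n² log n) and O(n¹⁰) ✓
  D. 3n² — O(n²) does not grow strictly faster than f(n)

Only option C (n³) lies strictly between.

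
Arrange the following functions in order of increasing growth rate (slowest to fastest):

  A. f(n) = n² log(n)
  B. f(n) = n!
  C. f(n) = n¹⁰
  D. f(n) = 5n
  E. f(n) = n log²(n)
D < E < A < C < B

Comparing growth rates:
D = 5n is O(n)
E = n log²(n) is O(n log² n)
A = n² log(n) is O(n² log n)
C = n¹⁰ is O(n¹⁰)
B = n! is O(n!)

Therefore, the order from slowest to fastest is: D < E < A < C < B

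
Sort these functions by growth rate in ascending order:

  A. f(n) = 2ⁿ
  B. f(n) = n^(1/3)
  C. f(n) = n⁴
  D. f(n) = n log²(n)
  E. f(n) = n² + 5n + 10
B < D < E < C < A

Comparing growth rates:
B = n^(1/3) is O(n^(1/3))
D = n log²(n) is O(n log² n)
E = n² + 5n + 10 is O(n²)
C = n⁴ is O(n⁴)
A = 2ⁿ is O(2ⁿ)

Therefore, the order from slowest to fastest is: B < D < E < C < A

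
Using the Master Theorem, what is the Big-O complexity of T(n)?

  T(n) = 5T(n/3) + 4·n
Θ(n^log₃(5))

Master Theorem: a = 5, b = 3, f(n) = 4·n.
Compute the critical exponent d = log₃(5) = 1.465.
Compare f(n) = Θ(n) against n^d:
  k = 1 < d = 1.465, so f(n) = O(n^(d-ε)) — Case 1.
  The recursion cost dominates: T(n) = Θ(n^d) = Θ(n^log₃(5)).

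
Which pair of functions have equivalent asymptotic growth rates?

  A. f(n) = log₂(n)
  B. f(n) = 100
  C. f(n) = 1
B and C

Examining each function:
  A. log₂(n) is O(log n)
  B. 100 is O(1)
  C. 1 is O(1)

Functions B and C both have the same complexity class.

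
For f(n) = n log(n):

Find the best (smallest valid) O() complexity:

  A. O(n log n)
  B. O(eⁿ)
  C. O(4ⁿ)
A

f(n) = n log(n) is O(n log n).
All listed options are valid Big-O bounds (upper bounds),
but O(n log n) is the tightest (smallest valid bound).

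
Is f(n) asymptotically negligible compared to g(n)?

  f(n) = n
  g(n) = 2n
False

f(n) = n is O(n), and g(n) = 2n is O(n).
Since they have the same growth rate, f(n) = o(g(n)) is false.
(f = o(g) requires f to grow strictly slower, not equal.)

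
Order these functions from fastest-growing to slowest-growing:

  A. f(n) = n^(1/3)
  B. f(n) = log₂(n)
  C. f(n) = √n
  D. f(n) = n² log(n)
D > C > A > B

Comparing growth rates:
D = n² log(n) is O(n² log n)
C = √n is O(√n)
A = n^(1/3) is O(n^(1/3))
B = log₂(n) is O(log n)

Therefore, the order from fastest to slowest is: D > C > A > B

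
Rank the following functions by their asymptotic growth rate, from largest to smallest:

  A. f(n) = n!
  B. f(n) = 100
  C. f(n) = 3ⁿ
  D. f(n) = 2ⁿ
A > C > D > B

Comparing growth rates:
A = n! is O(n!)
C = 3ⁿ is O(3ⁿ)
D = 2ⁿ is O(2ⁿ)
B = 100 is O(1)

Therefore, the order from fastest to slowest is: A > C > D > B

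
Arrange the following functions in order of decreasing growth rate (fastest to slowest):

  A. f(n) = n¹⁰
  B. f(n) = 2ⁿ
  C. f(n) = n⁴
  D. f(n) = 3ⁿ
D > B > A > C

Comparing growth rates:
D = 3ⁿ is O(3ⁿ)
B = 2ⁿ is O(2ⁿ)
A = n¹⁰ is O(n¹⁰)
C = n⁴ is O(n⁴)

Therefore, the order from fastest to slowest is: D > B > A > C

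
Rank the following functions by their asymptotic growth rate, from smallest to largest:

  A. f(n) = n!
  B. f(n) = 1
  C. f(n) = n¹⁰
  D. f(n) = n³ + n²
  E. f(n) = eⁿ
B < D < C < E < A

Comparing growth rates:
B = 1 is O(1)
D = n³ + n² is O(n³)
C = n¹⁰ is O(n¹⁰)
E = eⁿ is O(eⁿ)
A = n! is O(n!)

Therefore, the order from slowest to fastest is: B < D < C < E < A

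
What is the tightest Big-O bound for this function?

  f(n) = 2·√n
O(√n)

The dominant term in 2·√n is 2·√n, which is Θ(√n).
Constants are absorbed, so the tightest bound is O(√n).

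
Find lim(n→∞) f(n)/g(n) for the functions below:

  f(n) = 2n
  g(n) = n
2

Since 2n and n have the same growth rate (O(n)),
the ratio converges to a constant: 2.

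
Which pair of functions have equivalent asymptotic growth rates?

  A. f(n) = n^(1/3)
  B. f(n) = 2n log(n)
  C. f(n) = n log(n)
B and C

Examining each function:
  A. n^(1/3) is O(n^(1/3))
  B. 2n log(n) is O(n log n)
  C. n log(n) is O(n log n)

Functions B and C both have the same complexity class.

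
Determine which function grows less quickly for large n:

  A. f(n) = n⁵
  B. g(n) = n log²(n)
B

f(n) = n⁵ is O(n⁵), while g(n) = n log²(n) is O(n log² n).
Since O(n log² n) grows slower than O(n⁵), g(n) is dominated.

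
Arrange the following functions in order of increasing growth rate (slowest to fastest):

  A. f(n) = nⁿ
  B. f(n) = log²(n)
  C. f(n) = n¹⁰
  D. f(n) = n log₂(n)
B < D < C < A

Comparing growth rates:
B = log²(n) is O(log² n)
D = n log₂(n) is O(n log n)
C = n¹⁰ is O(n¹⁰)
A = nⁿ is O(nⁿ)

Therefore, the order from slowest to fastest is: B < D < C < A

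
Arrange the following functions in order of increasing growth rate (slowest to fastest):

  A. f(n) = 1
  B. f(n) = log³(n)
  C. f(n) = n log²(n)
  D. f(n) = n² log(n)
A < B < C < D

Comparing growth rates:
A = 1 is O(1)
B = log³(n) is O(log³ n)
C = n log²(n) is O(n log² n)
D = n² log(n) is O(n² log n)

Therefore, the order from slowest to fastest is: A < B < C < D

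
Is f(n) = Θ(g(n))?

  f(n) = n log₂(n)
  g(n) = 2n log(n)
True

f(n) = n log₂(n) and g(n) = 2n log(n) are both O(n log n).
Since they have the same asymptotic growth rate, f(n) = Θ(g(n)) is true.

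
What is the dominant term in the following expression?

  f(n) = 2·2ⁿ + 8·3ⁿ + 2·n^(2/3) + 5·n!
5·n!

Looking at each term:
  - 2·2ⁿ is O(2ⁿ)
  - 8·3ⁿ is O(3ⁿ)
  - 2·n^(2/3) is O(n^(2/3))
  - 5·n! is O(n!)

The term 5·n! (O(n!)) grows fastest and dominates all others.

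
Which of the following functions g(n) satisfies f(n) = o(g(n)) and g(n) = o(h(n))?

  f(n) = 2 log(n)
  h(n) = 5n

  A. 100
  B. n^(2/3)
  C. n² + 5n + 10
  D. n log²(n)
B

We need g(n) with 2 log(n) = o(g(n)) and g(n) = o(5n), i.e. O(log n) ≺ g ≺ O(n).
Check each option:
  A. 100 — O(1) does not grow strictly faster than f(n)
  B. n^(2/3) — O(n^(2/3)) is strictly between O(log n) and O(n) ✓
  C. n² + 5n + 10 — O(n²) does not grow strictly slower than h(n)
  D. n log²(n) — O(n log² n) does not grow strictly slower than h(n)

Only option B (n^(2/3)) lies strictly between.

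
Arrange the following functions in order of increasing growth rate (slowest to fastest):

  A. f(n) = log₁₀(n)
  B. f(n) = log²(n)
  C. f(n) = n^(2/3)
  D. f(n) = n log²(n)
A < B < C < D

Comparing growth rates:
A = log₁₀(n) is O(log n)
B = log²(n) is O(log² n)
C = n^(2/3) is O(n^(2/3))
D = n log²(n) is O(n log² n)

Therefore, the order from slowest to fastest is: A < B < C < D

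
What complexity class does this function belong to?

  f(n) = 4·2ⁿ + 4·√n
O(2ⁿ)

The dominant term in 4·2ⁿ + 4·√n is 4·2ⁿ, which is Θ(2ⁿ).
Lower-order terms (4·√n) are asymptotically negligible.
Constants are absorbed, so the tightest bound is O(2ⁿ).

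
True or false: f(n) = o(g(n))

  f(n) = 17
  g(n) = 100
False

f(n) = 17 is O(1), and g(n) = 100 is O(1).
Since they have the same growth rate, f(n) = o(g(n)) is false.
(f = o(g) requires f to grow strictly slower, not equal.)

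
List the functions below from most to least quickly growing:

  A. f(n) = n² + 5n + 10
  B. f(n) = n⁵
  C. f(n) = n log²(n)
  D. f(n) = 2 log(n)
B > A > C > D

Comparing growth rates:
B = n⁵ is O(n⁵)
A = n² + 5n + 10 is O(n²)
C = n log²(n) is O(n log² n)
D = 2 log(n) is O(log n)

Therefore, the order from fastest to slowest is: B > A > C > D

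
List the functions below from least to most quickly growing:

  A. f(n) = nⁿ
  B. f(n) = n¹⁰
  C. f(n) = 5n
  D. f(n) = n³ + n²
C < D < B < A

Comparing growth rates:
C = 5n is O(n)
D = n³ + n² is O(n³)
B = n¹⁰ is O(n¹⁰)
A = nⁿ is O(nⁿ)

Therefore, the order from slowest to fastest is: C < D < B < A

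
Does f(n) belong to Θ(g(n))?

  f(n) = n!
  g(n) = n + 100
False

f(n) = n! is O(n!), and g(n) = n + 100 is O(n).
Since they have different growth rates, f(n) = Θ(g(n)) is false.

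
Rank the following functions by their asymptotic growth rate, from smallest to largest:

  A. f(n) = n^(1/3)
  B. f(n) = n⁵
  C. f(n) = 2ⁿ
A < B < C

Comparing growth rates:
A = n^(1/3) is O(n^(1/3))
B = n⁵ is O(n⁵)
C = 2ⁿ is O(2ⁿ)

Therefore, the order from slowest to fastest is: A < B < C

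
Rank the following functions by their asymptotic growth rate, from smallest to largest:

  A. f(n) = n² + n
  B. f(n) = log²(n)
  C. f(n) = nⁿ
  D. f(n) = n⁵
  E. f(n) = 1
E < B < A < D < C

Comparing growth rates:
E = 1 is O(1)
B = log²(n) is O(log² n)
A = n² + n is O(n²)
D = n⁵ is O(n⁵)
C = nⁿ is O(nⁿ)

Therefore, the order from slowest to fastest is: E < B < A < D < C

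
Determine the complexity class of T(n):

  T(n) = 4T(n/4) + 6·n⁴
Θ(n⁴)

Master Theorem: a = 4, b = 4, f(n) = 6·n⁴.
Compute the critical exponent d = log₄(4) = 1.
Compare f(n) = Θ(n⁴) against n^d:
  k = 4 > d = 1, so f(n) = Ω(n^(d+ε)) — Case 3.
  Regularity: a·(n/b)^4/n^4 = a/b^4 = 4/256 < 1 ✓.
  The top-level work dominates: T(n) = Θ(f(n)) = Θ(n⁴).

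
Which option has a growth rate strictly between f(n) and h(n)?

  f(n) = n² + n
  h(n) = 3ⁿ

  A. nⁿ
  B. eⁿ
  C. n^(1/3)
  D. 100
B

We need g(n) with n² + n = o(g(n)) and g(n) = o(3ⁿ), i.e. O(n²) ≺ g ≺ O(3ⁿ).
Check each option:
  A. nⁿ — O(nⁿ) does not grow strictly slower than h(n)
  B. eⁿ — O(eⁿ) is strictly between O(n²) and O(3ⁿ) ✓
  C. n^(1/3) — O(n^(1/3)) does not grow strictly faster than f(n)
  D. 100 — O(1) does not grow strictly faster than f(n)

Only option B (eⁿ) lies strictly between.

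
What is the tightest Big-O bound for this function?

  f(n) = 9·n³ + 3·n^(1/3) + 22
O(n³)

The dominant term in 9·n³ + 3·n^(1/3) + 22 is 9·n³, which is Θ(n³).
Lower-order terms (3·n^(1/3), 22) are asymptotically negligible.
Constants are absorbed, so the tightest bound is O(n³).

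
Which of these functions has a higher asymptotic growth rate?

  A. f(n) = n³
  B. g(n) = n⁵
B

f(n) = n³ is O(n³), while g(n) = n⁵ is O(n⁵).
Since O(n⁵) grows faster than O(n³), g(n) dominates.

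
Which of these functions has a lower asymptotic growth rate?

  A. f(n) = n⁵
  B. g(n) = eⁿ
A

f(n) = n⁵ is O(n⁵), while g(n) = eⁿ is O(eⁿ).
Since O(n⁵) grows slower than O(eⁿ), f(n) is dominated.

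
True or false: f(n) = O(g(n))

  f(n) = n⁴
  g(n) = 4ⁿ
True

f(n) = n⁴ is O(n⁴), and g(n) = 4ⁿ is O(4ⁿ).
Since O(n⁴) ⊆ O(4ⁿ) (f grows no faster than g), f(n) = O(g(n)) is true.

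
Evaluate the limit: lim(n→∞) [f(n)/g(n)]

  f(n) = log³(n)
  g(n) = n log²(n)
0

Since log³(n) (O(log³ n)) grows slower than n log²(n) (O(n log² n)),
the ratio f(n)/g(n) → 0 as n → ∞.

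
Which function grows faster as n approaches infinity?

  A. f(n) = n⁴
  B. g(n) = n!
B

f(n) = n⁴ is O(n⁴), while g(n) = n! is O(n!).
Since O(n!) grows faster than O(n⁴), g(n) dominates.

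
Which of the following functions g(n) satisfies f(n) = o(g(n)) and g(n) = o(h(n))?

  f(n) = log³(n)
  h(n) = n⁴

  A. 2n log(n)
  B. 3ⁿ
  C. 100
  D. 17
A

We need g(n) with log³(n) = o(g(n)) and g(n) = o(n⁴), i.e. O(log³ n) ≺ g ≺ O(n⁴).
Check each option:
  A. 2n log(n) — O(n log n) is strictly between O(log³ n) and O(n⁴) ✓
  B. 3ⁿ — O(3ⁿ) does not grow strictly slower than h(n)
  C. 100 — O(1) does not grow strictly faster than f(n)
  D. 17 — O(1) does not grow strictly faster than f(n)

Only option A (2n log(n)) lies strictly between.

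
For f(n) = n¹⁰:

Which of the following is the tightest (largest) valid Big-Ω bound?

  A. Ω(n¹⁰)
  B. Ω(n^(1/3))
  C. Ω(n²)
A

f(n) = n¹⁰ is Ω(n¹⁰).
All listed options are valid Big-Ω bounds (lower bounds),
but Ω(n¹⁰) is the tightest (largest valid bound).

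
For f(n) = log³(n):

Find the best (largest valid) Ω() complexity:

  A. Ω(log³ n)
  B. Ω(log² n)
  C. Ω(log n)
A

f(n) = log³(n) is Ω(log³ n).
All listed options are valid Big-Ω bounds (lower bounds),
but Ω(log³ n) is the tightest (largest valid bound).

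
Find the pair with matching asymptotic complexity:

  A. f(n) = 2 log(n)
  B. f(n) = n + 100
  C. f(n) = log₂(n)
A and C

Examining each function:
  A. 2 log(n) is O(log n)
  B. n + 100 is O(n)
  C. log₂(n) is O(log n)

Functions A and C both have the same complexity class.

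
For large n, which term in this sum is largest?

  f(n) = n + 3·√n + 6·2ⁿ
6·2ⁿ

Looking at each term:
  - n is O(n)
  - 3·√n is O(√n)
  - 6·2ⁿ is O(2ⁿ)

The term 6·2ⁿ (O(2ⁿ)) grows fastest and dominates all others.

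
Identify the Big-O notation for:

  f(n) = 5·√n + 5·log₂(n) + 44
O(√n)

The dominant term in 5·√n + 5·log₂(n) + 44 is 5·√n, which is Θ(√n).
Lower-order terms (5·log₂(n), 44) are asymptotically negligible.
Constants are absorbed, so the tightest bound is O(√n).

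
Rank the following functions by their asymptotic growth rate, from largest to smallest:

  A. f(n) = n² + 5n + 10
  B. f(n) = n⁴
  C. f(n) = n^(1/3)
B > A > C

Comparing growth rates:
B = n⁴ is O(n⁴)
A = n² + 5n + 10 is O(n²)
C = n^(1/3) is O(n^(1/3))

Therefore, the order from fastest to slowest is: B > A > C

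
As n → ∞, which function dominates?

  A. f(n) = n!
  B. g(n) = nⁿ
B

f(n) = n! is O(n!), while g(n) = nⁿ is O(nⁿ).
Since O(nⁿ) grows faster than O(n!), g(n) dominates.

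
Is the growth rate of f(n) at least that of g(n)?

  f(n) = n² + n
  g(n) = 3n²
True

f(n) = n² + n and g(n) = 3n² are both O(n²).
Big-Ω permits equal growth rates (f ≥ c·g for some c > 0), so f(n) = Ω(g(n)) is true.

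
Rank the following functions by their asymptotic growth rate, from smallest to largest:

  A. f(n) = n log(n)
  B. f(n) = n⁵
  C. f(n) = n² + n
A < C < B

Comparing growth rates:
A = n log(n) is O(n log n)
C = n² + n is O(n²)
B = n⁵ is O(n⁵)

Therefore, the order from slowest to fastest is: A < C < B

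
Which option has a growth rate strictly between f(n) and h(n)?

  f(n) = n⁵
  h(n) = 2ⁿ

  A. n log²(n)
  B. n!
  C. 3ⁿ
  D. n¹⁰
D

We need g(n) with n⁵ = o(g(n)) and g(n) = o(2ⁿ), i.e. O(n⁵) ≺ g ≺ O(2ⁿ).
Check each option:
  A. n log²(n) — O(n log² n) does not grow strictly faster than f(n)
  B. n! — O(n!) does not grow strictly slower than h(n)
  C. 3ⁿ — O(3ⁿ) does not grow strictly slower than h(n)
  D. n¹⁰ — O(n¹⁰) is strictly between O(n⁵) and O(2ⁿ) ✓

Only option D (n¹⁰) lies strictly between.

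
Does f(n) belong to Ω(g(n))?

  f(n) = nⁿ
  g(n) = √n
True

f(n) = nⁿ is O(nⁿ), and g(n) = √n is O(√n).
Since O(nⁿ) grows at least as fast as O(√n), f(n) = Ω(g(n)) is true.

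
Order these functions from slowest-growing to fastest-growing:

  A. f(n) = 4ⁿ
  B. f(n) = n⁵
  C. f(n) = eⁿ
B < C < A

Comparing growth rates:
B = n⁵ is O(n⁵)
C = eⁿ is O(eⁿ)
A = 4ⁿ is O(4ⁿ)

Therefore, the order from slowest to fastest is: B < C < A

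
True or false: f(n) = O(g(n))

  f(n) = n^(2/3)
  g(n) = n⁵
True

f(n) = n^(2/3) is O(n^(2/3)), and g(n) = n⁵ is O(n⁵).
Since O(n^(2/3)) ⊆ O(n⁵) (f grows no faster than g), f(n) = O(g(n)) is true.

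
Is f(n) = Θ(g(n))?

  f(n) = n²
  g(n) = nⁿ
False

f(n) = n² is O(n²), and g(n) = nⁿ is O(nⁿ).
Since they have different growth rates, f(n) = Θ(g(n)) is false.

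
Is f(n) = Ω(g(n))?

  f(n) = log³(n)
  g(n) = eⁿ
False

f(n) = log³(n) is O(log³ n), and g(n) = eⁿ is O(eⁿ).
Since O(log³ n) grows slower than O(eⁿ), f(n) = Ω(g(n)) is false.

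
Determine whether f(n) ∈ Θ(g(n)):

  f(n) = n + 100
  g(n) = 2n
True

f(n) = n + 100 and g(n) = 2n are both O(n).
Since they have the same asymptotic growth rate, f(n) = Θ(g(n)) is true.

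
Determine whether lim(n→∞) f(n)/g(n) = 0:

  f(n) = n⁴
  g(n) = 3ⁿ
True

f(n) = n⁴ is O(n⁴), and g(n) = 3ⁿ is O(3ⁿ).
Since O(n⁴) grows strictly slower than O(3ⁿ), f(n) = o(g(n)) is true.
This means lim(n→∞) f(n)/g(n) = 0.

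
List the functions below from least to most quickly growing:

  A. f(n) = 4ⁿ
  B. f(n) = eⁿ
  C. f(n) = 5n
C < B < A

Comparing growth rates:
C = 5n is O(n)
B = eⁿ is O(eⁿ)
A = 4ⁿ is O(4ⁿ)

Therefore, the order from slowest to fastest is: C < B < A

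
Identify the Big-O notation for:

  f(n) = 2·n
O(n)

The dominant term in 2·n is 2·n, which is Θ(n).
Constants are absorbed, so the tightest bound is O(n).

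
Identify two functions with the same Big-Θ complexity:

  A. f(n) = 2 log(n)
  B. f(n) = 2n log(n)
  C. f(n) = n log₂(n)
B and C

Examining each function:
  A. 2 log(n) is O(log n)
  B. 2n log(n) is O(n log n)
  C. n log₂(n) is O(n log n)

Functions B and C both have the same complexity class.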